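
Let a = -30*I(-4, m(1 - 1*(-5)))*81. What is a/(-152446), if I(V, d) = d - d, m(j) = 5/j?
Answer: 0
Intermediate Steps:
I(V, d) = 0
a = 0 (a = -30*0*81 = 0*81 = 0)
a/(-152446) = 0/(-152446) = 0*(-1/152446) = 0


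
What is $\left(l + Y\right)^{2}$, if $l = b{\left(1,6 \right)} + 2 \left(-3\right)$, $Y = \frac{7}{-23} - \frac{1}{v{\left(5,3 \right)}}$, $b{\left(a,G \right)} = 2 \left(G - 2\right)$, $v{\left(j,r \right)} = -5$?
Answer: $\frac{47524}{13225} \approx 3.5935$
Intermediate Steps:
$b{\left(a,G \right)} = -4 + 2 G$ ($b{\left(a,G \right)} = 2 \left(-2 + G\right) = -4 + 2 G$)
$Y = - \frac{12}{115}$ ($Y = \frac{7}{-23} - \frac{1}{-5} = 7 \left(- \frac{1}{23}\right) - - \frac{1}{5} = - \frac{7}{23} + \frac{1}{5} = - \frac{12}{115} \approx -0.10435$)
$l = 2$ ($l = \left(-4 + 2 \cdot 6\right) + 2 \left(-3\right) = \left(-4 + 12\right) - 6 = 8 - 6 = 2$)
$\left(l + Y\right)^{2} = \left(2 - \frac{12}{115}\right)^{2} = \left(\frac{218}{115}\right)^{2} = \frac{47524}{13225}$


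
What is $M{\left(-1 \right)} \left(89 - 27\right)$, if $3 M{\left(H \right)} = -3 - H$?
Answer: $- \frac{124}{3} \approx -41.333$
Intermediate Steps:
$M{\left(H \right)} = -1 - \frac{H}{3}$ ($M{\left(H \right)} = \frac{-3 - H}{3} = -1 - \frac{H}{3}$)
$M{\left(-1 \right)} \left(89 - 27\right) = \left(-1 - - \frac{1}{3}\right) \left(89 - 27\right) = \left(-1 + \frac{1}{3}\right) 62 = \left(- \frac{2}{3}\right) 62 = - \frac{124}{3}$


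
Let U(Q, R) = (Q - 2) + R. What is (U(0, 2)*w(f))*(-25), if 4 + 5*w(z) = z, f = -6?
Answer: 0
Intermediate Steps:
w(z) = -4/5 + z/5
U(Q, R) = -2 + Q + R (U(Q, R) = (-2 + Q) + R = -2 + Q + R)
(U(0, 2)*w(f))*(-25) = ((-2 + 0 + 2)*(-4/5 + (1/5)*(-6)))*(-25) = (0*(-4/5 - 6/5))*(-25) = (0*(-2))*(-25) = 0*(-25) = 0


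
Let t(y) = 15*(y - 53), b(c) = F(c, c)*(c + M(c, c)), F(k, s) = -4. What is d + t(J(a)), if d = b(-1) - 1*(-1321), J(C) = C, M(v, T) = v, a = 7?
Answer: 639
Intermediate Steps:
b(c) = -8*c (b(c) = -4*(c + c) = -8*c)
d = 1329 (d = -8*(-1) - 1*(-1321) = 8 + 1321 = 1329)
t(y) = -795 + 15*y (t(y) = 15*(-53 + y) = -795 + 15*y)
d + t(J(a)) = 1329 + (-795 + 15*7) = 1329 + (-795 + 105) = 1329 - 690 = 639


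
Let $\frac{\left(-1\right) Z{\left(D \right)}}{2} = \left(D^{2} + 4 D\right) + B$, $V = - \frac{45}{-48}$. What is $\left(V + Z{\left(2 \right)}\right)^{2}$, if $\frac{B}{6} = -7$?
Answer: $\frac{950625}{256} \approx 3713.4$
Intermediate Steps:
$B = -42$ ($B = 6 \left(-7\right) = -42$)
$V = \frac{15}{16}$ ($V = \left(-45\right) \left(- \frac{1}{48}\right) = \frac{15}{16} \approx 0.9375$)
$Z{\left(D \right)} = 84 - 8 D - 2 D^{2}$ ($Z{\left(D \right)} = - 2 \left(\left(D^{2} + 4 D\right) - 42\right) = - 2 \left(-42 + D^{2} + 4 D\right) = 84 - 8 D - 2 D^{2}$)
$\left(V + Z{\left(2 \right)}\right)^{2} = \left(\frac{15}{16} - \left(-68 + 8\right)\right)^{2} = \left(\frac{15}{16} - -60\right)^{2} = \left(\frac{15}{16} + 60\right)^{2} = \left(\frac{975}{16}\right)^{2} = \frac{950625}{256}$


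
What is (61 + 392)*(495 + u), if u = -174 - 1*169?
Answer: 68856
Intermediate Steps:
u = -343 (u = -174 - 169 = -343)
(61 + 392)*(495 + u) = (61 + 392)*(495 - 343) = 453*152 = 68856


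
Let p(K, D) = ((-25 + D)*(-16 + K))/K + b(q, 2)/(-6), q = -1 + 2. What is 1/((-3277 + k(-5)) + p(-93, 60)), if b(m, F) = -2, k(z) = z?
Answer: -31/100460 ≈ -0.00030858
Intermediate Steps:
q = 1
p(K, D) = ⅓ + (-25 + D)*(-16 + K)/K (p(K, D) = ((-25 + D)*(-16 + K))/K - 2/(-6) = (-25 + D)*(-16 + K)/K - 2*(-⅙) = (-25 + D)*(-16 + K)/K + ⅓ = ⅓ + (-25 + D)*(-16 + K)/K)
1/((-3277 + k(-5)) + p(-93, 60)) = 1/((-3277 - 5) + (-74/3 + 60 + 400/(-93) - 16*60/(-93))) = 1/(-3282 + (-74/3 + 60 + 400*(-1/93) - 16*60*(-1/93))) = 1/(-3282 + (-74/3 + 60 - 400/93 + 320/31)) = 1/(-3282 + 1282/31) = 1/(-100460/31) = -31/100460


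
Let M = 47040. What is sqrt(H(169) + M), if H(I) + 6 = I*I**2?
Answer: sqrt(4873843) ≈ 2207.7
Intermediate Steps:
H(I) = -6 + I**3 (H(I) = -6 + I*I**2 = -6 + I**3)
sqrt(H(169) + M) = sqrt((-6 + 169**3) + 47040) = sqrt((-6 + 4826809) + 47040) = sqrt(4826803 + 47040) = sqrt(4873843)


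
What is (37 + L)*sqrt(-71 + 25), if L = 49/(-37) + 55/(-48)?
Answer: 61325*I*sqrt(46)/1776 ≈ 234.19*I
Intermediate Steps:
L = -4387/1776 (L = 49*(-1/37) + 55*(-1/48) = -49/37 - 55/48 = -4387/1776 ≈ -2.4702)
(37 + L)*sqrt(-71 + 25) = (37 - 4387/1776)*sqrt(-71 + 25) = 61325*sqrt(-46)/1776 = 61325*(I*sqrt(46))/1776 = 61325*I*sqrt(46)/1776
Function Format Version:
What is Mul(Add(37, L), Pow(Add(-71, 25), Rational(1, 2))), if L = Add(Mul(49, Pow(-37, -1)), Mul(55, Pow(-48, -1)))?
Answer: Mul(Rational(61325, 1776), I, Pow(46, Rational(1, 2))) ≈ Mul(234.19, I)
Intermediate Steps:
L = Rational(-4387, 1776) (L = Add(Mul(49, Rational(-1, 37)), Mul(55, Rational(-1, 48))) = Add(Rational(-49, 37), Rational(-55, 48)) = Rational(-4387, 1776) ≈ -2.4702)
Mul(Add(37, L), Pow(Add(-71, 25), Rational(1, 2))) = Mul(Add(37, Rational(-4387, 1776)), Pow(Add(-71, 25), Rational(1, 2))) = Mul(Rational(61325, 1776), Pow(-46, Rational(1, 2))) = Mul(Rational(61325, 1776), Mul(I, Pow(46, Rational(1, 2)))) = Mul(Rational(61325, 1776), I, Pow(46, Rational(1, 2)))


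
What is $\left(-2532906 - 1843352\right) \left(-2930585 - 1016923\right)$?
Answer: $17275313465064$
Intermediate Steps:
$\left(-2532906 - 1843352\right) \left(-2930585 - 1016923\right) = - 4376258 \left(-2930585 + \left(-1027887 + 10964\right)\right) = - 4376258 \left(-2930585 - 1016923\right) = \left(-4376258\right) \left(-3947508\right) = 17275313465064$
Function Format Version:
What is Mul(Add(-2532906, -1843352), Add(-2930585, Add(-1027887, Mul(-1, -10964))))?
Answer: 17275313465064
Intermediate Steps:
Mul(Add(-2532906, -1843352), Add(-2930585, Add(-1027887, Mul(-1, -10964)))) = Mul(-4376258, Add(-2930585, Add(-1027887, 10964))) = Mul(-4376258, Add(-2930585, -1016923)) = Mul(-4376258, -3947508) = 17275313465064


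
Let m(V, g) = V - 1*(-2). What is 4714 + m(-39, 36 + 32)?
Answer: 4677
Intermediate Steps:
m(V, g) = 2 + V (m(V, g) = V + 2 = 2 + V)
4714 + m(-39, 36 + 32) = 4714 + (2 - 39) = 4714 - 37 = 4677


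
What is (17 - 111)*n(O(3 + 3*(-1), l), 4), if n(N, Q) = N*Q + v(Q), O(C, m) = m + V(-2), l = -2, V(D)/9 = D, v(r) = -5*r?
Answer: 9400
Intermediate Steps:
v(r) = -5*r
V(D) = 9*D
O(C, m) = -18 + m (O(C, m) = m + 9*(-2) = m - 18 = -18 + m)
n(N, Q) = -5*Q + N*Q (n(N, Q) = N*Q - 5*Q = -5*Q + N*Q)
(17 - 111)*n(O(3 + 3*(-1), l), 4) = (17 - 111)*(4*(-5 + (-18 - 2))) = -376*(-5 - 20) = -376*(-25) = -94*(-100) = 9400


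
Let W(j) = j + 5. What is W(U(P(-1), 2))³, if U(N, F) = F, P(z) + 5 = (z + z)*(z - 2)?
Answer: 343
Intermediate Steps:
P(z) = -5 + 2*z*(-2 + z) (P(z) = -5 + (z + z)*(z - 2) = -5 + (2*z)*(-2 + z) = -5 + 2*z*(-2 + z))
W(j) = 5 + j
W(U(P(-1), 2))³ = (5 + 2)³ = 7³ = 343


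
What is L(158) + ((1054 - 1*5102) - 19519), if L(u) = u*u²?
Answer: 3920745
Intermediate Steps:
L(u) = u³
L(158) + ((1054 - 1*5102) - 19519) = 158³ + ((1054 - 1*5102) - 19519) = 3944312 + ((1054 - 5102) - 19519) = 3944312 + (-4048 - 19519) = 3944312 - 23567 = 3920745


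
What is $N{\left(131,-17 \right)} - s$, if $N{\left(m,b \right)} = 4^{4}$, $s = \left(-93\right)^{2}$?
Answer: $-8393$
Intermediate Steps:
$s = 8649$
$N{\left(m,b \right)} = 256$
$N{\left(131,-17 \right)} - s = 256 - 8649 = -8393$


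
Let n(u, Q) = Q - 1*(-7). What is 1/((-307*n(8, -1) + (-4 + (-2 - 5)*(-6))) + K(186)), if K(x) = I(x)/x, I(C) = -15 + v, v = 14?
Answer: -186/335545 ≈ -0.00055432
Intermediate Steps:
n(u, Q) = 7 + Q (n(u, Q) = Q + 7 = 7 + Q)
I(C) = -1 (I(C) = -15 + 14 = -1)
K(x) = -1/x
1/((-307*n(8, -1) + (-4 + (-2 - 5)*(-6))) + K(186)) = 1/((-307*(7 - 1) + (-4 + (-2 - 5)*(-6))) - 1/186) = 1/((-307*6 + (-4 - 7*(-6))) - 1*1/186) = 1/((-1842 + (-4 + 42)) - 1/186) = 1/((-1842 + 38) - 1/186) = 1/(-1804 - 1/186) = 1/(-335545/186) = -186/335545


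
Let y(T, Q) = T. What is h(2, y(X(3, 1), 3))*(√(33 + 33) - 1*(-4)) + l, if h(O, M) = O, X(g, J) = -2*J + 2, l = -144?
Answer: -136 + 2*√66 ≈ -119.75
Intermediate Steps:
X(g, J) = 2 - 2*J
h(2, y(X(3, 1), 3))*(√(33 + 33) - 1*(-4)) + l = 2*(√(33 + 33) - 1*(-4)) - 144 = 2*(√66 + 4) - 144 = 2*(4 + √66) - 144 = (8 + 2*√66) - 144 = -136 + 2*√66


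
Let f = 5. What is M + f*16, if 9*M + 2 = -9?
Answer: 709/9 ≈ 78.778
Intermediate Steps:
M = -11/9 (M = -2/9 + (1/9)*(-9) = -2/9 - 1 = -11/9 ≈ -1.2222)
M + f*16 = -11/9 + 5*16 = -11/9 + 80 = 709/9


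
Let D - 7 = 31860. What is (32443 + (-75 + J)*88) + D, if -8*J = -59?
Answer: 58359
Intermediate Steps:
J = 59/8 (J = -⅛*(-59) = 59/8 ≈ 7.3750)
D = 31867 (D = 7 + 31860 = 31867)
(32443 + (-75 + J)*88) + D = (32443 + (-75 + 59/8)*88) + 31867 = (32443 - 541/8*88) + 31867 = (32443 - 5951) + 31867 = 26492 + 31867 = 58359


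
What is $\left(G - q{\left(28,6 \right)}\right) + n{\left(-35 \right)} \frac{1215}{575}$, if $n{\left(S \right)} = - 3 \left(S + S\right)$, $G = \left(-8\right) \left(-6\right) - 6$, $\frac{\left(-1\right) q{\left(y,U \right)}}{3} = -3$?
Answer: $\frac{10965}{23} \approx 476.74$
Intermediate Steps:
$q{\left(y,U \right)} = 9$ ($q{\left(y,U \right)} = \left(-3\right) \left(-3\right) = 9$)
$G = 42$ ($G = 48 - 6 = 42$)
$n{\left(S \right)} = - 6 S$ ($n{\left(S \right)} = - 3 \cdot 2 S = - 6 S$)
$\left(G - q{\left(28,6 \right)}\right) + n{\left(-35 \right)} \frac{1215}{575} = \left(42 - 9\right) + \left(-6\right) \left(-35\right) \frac{1215}{575} = \left(42 - 9\right) + 210 \cdot 1215 \cdot \frac{1}{575} = 33 + 210 \cdot \frac{243}{115} = 33 + \frac{10206}{23} = \frac{10965}{23}$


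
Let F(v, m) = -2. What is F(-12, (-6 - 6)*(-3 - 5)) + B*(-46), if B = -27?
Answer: 1240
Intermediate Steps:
F(-12, (-6 - 6)*(-3 - 5)) + B*(-46) = -2 - 27*(-46) = -2 + 1242 = 1240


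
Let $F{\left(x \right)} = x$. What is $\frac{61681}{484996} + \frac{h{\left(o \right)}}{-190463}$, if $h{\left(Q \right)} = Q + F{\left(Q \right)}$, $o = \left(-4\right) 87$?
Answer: $\frac{12085505519}{92373793148} \approx 0.13083$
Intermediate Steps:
$o = -348$
$h{\left(Q \right)} = 2 Q$ ($h{\left(Q \right)} = Q + Q = 2 Q$)
$\frac{61681}{484996} + \frac{h{\left(o \right)}}{-190463} = \frac{61681}{484996} + \frac{2 \left(-348\right)}{-190463} = 61681 \cdot \frac{1}{484996} - - \frac{696}{190463} = \frac{61681}{484996} + \frac{696}{190463} = \frac{12085505519}{92373793148}$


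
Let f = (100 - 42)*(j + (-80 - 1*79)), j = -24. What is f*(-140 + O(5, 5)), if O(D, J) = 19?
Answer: 1284294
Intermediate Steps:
f = -10614 (f = (100 - 42)*(-24 + (-80 - 1*79)) = 58*(-24 + (-80 - 79)) = 58*(-24 - 159) = 58*(-183) = -10614)
f*(-140 + O(5, 5)) = -10614*(-140 + 19) = -10614*(-121) = 1284294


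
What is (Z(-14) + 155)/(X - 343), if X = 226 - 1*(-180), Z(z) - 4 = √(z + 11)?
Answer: 53/21 + I*√3/63 ≈ 2.5238 + 0.027493*I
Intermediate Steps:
Z(z) = 4 + √(11 + z) (Z(z) = 4 + √(z + 11) = 4 + √(11 + z))
X = 406 (X = 226 + 180 = 406)
(Z(-14) + 155)/(X - 343) = ((4 + √(11 - 14)) + 155)/(406 - 343) = ((4 + √(-3)) + 155)/63 = ((4 + I*√3) + 155)*(1/63) = (159 + I*√3)*(1/63) = 53/21 + I*√3/63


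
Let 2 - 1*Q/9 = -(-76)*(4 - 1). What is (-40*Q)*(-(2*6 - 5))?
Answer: -569520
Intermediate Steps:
Q = -2034 (Q = 18 - (-171)*(-4*(4 - 1)) = 18 - (-171)*(-4*3) = 18 - (-171)*(-12) = 18 - 9*228 = 18 - 2052 = -2034)
(-40*Q)*(-(2*6 - 5)) = (-40*(-2034))*(-(2*6 - 5)) = 81360*(-(12 - 5)) = 81360*(-1*7) = 81360*(-7) = -569520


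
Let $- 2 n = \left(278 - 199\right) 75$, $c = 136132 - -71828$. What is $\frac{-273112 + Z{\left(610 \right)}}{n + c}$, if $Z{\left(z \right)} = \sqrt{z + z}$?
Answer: $- \frac{546224}{409995} + \frac{4 \sqrt{305}}{409995} \approx -1.3321$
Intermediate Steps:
$c = 207960$ ($c = 136132 + 71828 = 207960$)
$n = - \frac{5925}{2}$ ($n = - \frac{\left(278 - 199\right) 75}{2} = - \frac{79 \cdot 75}{2} = \left(- \frac{1}{2}\right) 5925 = - \frac{5925}{2} \approx -2962.5$)
$Z{\left(z \right)} = \sqrt{2} \sqrt{z}$ ($Z{\left(z \right)} = \sqrt{2 z} = \sqrt{2} \sqrt{z}$)
$\frac{-273112 + Z{\left(610 \right)}}{n + c} = \frac{-273112 + \sqrt{2} \sqrt{610}}{- \frac{5925}{2} + 207960} = \frac{-273112 + 2 \sqrt{305}}{\frac{409995}{2}} = \left(-273112 + 2 \sqrt{305}\right) \frac{2}{409995} = - \frac{546224}{409995} + \frac{4 \sqrt{305}}{409995}$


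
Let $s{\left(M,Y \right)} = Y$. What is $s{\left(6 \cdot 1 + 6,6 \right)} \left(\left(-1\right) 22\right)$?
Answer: $-132$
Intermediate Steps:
$s{\left(6 \cdot 1 + 6,6 \right)} \left(\left(-1\right) 22\right) = 6 \left(\left(-1\right) 22\right) = 6 \left(-22\right) = -132$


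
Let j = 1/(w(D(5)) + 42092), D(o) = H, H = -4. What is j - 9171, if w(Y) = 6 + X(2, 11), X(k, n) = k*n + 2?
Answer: -386300861/42122 ≈ -9171.0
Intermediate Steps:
X(k, n) = 2 + k*n
D(o) = -4
w(Y) = 30 (w(Y) = 6 + (2 + 2*11) = 6 + (2 + 22) = 6 + 24 = 30)
j = 1/42122 (j = 1/(30 + 42092) = 1/42122 ≈ 2.3741e-5)
j - 9171 = 1/42122 - 9171 = -386300861/42122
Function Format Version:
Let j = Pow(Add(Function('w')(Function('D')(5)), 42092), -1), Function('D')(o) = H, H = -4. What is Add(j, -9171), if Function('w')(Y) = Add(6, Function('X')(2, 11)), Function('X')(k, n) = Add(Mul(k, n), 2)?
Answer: Rational(-386300861, 42122) ≈ -9171.0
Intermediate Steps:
Function('X')(k, n) = Add(2, Mul(k, n))
Function('D')(o) = -4
Function('w')(Y) = 30 (Function('w')(Y) = Add(6, Add(2, Mul(2, 11))) = Add(6, Add(2, 22)) = Add(6, 24) = 30)
j = Rational(1, 42122) (j = Pow(Add(30, 42092), -1) = Pow(42122, -1) = Rational(1, 42122) ≈ 2.3741e-5)
Add(j, -9171) = Add(Rational(1, 42122), -9171) = Rational(-386300861, 42122)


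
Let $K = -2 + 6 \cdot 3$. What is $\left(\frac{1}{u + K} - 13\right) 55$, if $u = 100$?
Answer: $- \frac{82885}{116} \approx -714.53$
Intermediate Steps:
$K = 16$ ($K = -2 + 18 = 16$)
$\left(\frac{1}{u + K} - 13\right) 55 = \left(\frac{1}{100 + 16} - 13\right) 55 = \left(\frac{1}{116} - 13\right) 55 = \left(- \frac{1507}{116}\right) 55 = - \frac{82885}{116}$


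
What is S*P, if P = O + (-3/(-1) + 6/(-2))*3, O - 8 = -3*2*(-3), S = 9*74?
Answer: 17316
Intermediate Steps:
S = 666
O = 26 (O = 8 - 3*2*(-3) = 8 - 6*(-3) = 8 + 18 = 26)
P = 26 (P = 26 + (-3/(-1) + 6/(-2))*3 = 26 + (-3*(-1) + 6*(-½))*3 = 26 + (3 - 3)*3 = 26 + 0*3 = 26 + 0 = 26)
S*P = 666*26 = 17316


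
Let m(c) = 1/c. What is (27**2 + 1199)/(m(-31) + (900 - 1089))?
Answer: -14942/1465 ≈ -10.199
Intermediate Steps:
(27**2 + 1199)/(m(-31) + (900 - 1089)) = (27**2 + 1199)/(1/(-31) + (900 - 1089)) = (729 + 1199)/(-1/31 - 189) = 1928/(-5860/31) = 1928*(-31/5860) = -14942/1465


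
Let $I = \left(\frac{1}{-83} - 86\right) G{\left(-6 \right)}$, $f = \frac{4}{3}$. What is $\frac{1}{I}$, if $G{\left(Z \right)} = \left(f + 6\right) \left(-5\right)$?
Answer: $\frac{249}{785290} \approx 0.00031708$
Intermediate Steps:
$f = \frac{4}{3}$ ($f = 4 \cdot \frac{1}{3} = \frac{4}{3} \approx 1.3333$)
$G{\left(Z \right)} = - \frac{110}{3}$ ($G{\left(Z \right)} = \left(\frac{4}{3} + 6\right) \left(-5\right) = \frac{22}{3} \left(-5\right) = - \frac{110}{3}$)
$I = \frac{785290}{249}$ ($I = \left(\frac{1}{-83} - 86\right) \left(- \frac{110}{3}\right) = \left(- \frac{1}{83} - 86\right) \left(- \frac{110}{3}\right) = \left(- \frac{7139}{83}\right) \left(- \frac{110}{3}\right) = \frac{785290}{249} \approx 3153.8$)
$\frac{1}{I} = \frac{1}{\frac{785290}{249}} = \frac{249}{785290}$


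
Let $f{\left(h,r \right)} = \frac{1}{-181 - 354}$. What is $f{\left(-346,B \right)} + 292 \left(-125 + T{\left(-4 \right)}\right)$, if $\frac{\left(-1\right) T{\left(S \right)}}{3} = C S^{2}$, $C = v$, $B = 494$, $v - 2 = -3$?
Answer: $- \frac{12028941}{535} \approx -22484.0$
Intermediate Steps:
$v = -1$ ($v = 2 - 3 = -1$)
$C = -1$
$T{\left(S \right)} = 3 S^{2}$ ($T{\left(S \right)} = - 3 \left(- S^{2}\right) = 3 S^{2}$)
$f{\left(h,r \right)} = - \frac{1}{535}$ ($f{\left(h,r \right)} = \frac{1}{-535} = - \frac{1}{535}$)
$f{\left(-346,B \right)} + 292 \left(-125 + T{\left(-4 \right)}\right) = - \frac{1}{535} + 292 \left(-125 + 3 \left(-4\right)^{2}\right) = - \frac{1}{535} + 292 \left(-125 + 3 \cdot 16\right) = - \frac{1}{535} + 292 \left(-125 + 48\right) = - \frac{1}{535} + 292 \left(-77\right) = - \frac{1}{535} - 22484 = - \frac{12028941}{535}$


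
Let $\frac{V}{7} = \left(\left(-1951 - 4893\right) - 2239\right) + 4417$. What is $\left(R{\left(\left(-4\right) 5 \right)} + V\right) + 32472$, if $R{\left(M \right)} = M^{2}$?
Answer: $210$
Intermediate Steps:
$V = -32662$ ($V = 7 \left(\left(\left(-1951 - 4893\right) - 2239\right) + 4417\right) = 7 \left(\left(-6844 - 2239\right) + 4417\right) = 7 \left(-9083 + 4417\right) = 7 \left(-4666\right) = -32662$)
$\left(R{\left(\left(-4\right) 5 \right)} + V\right) + 32472 = \left(\left(\left(-4\right) 5\right)^{2} - 32662\right) + 32472 = \left(\left(-20\right)^{2} - 32662\right) + 32472 = \left(400 - 32662\right) + 32472 = -32262 + 32472 = 210$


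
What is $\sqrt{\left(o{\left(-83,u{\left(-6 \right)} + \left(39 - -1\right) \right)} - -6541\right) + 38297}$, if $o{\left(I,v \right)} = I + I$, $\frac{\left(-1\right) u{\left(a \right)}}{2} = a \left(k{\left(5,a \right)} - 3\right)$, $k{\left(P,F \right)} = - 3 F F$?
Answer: $8 \sqrt{698} \approx 211.36$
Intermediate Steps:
$k{\left(P,F \right)} = - 3 F^{2}$
$u{\left(a \right)} = - 2 a \left(-3 - 3 a^{2}\right)$ ($u{\left(a \right)} = - 2 a \left(- 3 a^{2} - 3\right) = - 2 a \left(-3 - 3 a^{2}\right)$)
$o{\left(I,v \right)} = 2 I$
$\sqrt{\left(o{\left(-83,u{\left(-6 \right)} + \left(39 - -1\right) \right)} - -6541\right) + 38297} = \sqrt{\left(2 \left(-83\right) - -6541\right) + 38297} = \sqrt{\left(-166 + 6541\right) + 38297} = \sqrt{6375 + 38297} = \sqrt{44672} = 8 \sqrt{698}$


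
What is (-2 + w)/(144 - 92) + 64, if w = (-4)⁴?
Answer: 1791/26 ≈ 68.885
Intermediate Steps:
w = 256
(-2 + w)/(144 - 92) + 64 = (-2 + 256)/(144 - 92) + 64 = 254/52 + 64 = 254*(1/52) + 64 = 127/26 + 64 = 1791/26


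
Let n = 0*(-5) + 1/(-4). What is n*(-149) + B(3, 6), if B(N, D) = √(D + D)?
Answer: 149/4 + 2*√3 ≈ 40.714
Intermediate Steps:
n = -¼ (n = 0 - ¼ = -¼ ≈ -0.25000)
B(N, D) = √2*√D (B(N, D) = √(2*D) = √2*√D)
n*(-149) + B(3, 6) = -¼*(-149) + √2*√6 = 149/4 + 2*√3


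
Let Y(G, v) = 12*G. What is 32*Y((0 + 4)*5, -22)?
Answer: 7680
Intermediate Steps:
32*Y((0 + 4)*5, -22) = 32*(12*((0 + 4)*5)) = 32*(12*(4*5)) = 32*(12*20) = 32*240 = 7680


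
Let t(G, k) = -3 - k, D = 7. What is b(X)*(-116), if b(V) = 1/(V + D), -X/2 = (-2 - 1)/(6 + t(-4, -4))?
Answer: -812/55 ≈ -14.764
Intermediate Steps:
X = 6/7 (X = -2*(-2 - 1)/(6 + (-3 - 1*(-4))) = -(-6)/(6 + (-3 + 4)) = -(-6)/(6 + 1) = -(-6)/7 = -2*(-3/7) = 6/7 ≈ 0.85714)
b(V) = 1/(7 + V) (b(V) = 1/(V + 7) = 1/(7 + V))
b(X)*(-116) = -116/(7 + 6/7) = -116/(55/7) = (7/55)*(-116) = -812/55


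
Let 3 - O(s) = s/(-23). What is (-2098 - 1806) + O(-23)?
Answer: -3902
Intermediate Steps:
O(s) = 3 + s/23 (O(s) = 3 - s/(-23) = 3 - (-1)*s/23 = 3 + s/23)
(-2098 - 1806) + O(-23) = (-2098 - 1806) + (3 + (1/23)*(-23)) = -3904 + (3 - 1) = -3904 + 2 = -3902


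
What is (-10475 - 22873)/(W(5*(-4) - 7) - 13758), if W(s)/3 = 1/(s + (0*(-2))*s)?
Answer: 42876/17689 ≈ 2.4239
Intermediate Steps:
W(s) = 3/s (W(s) = 3/(s + (0*(-2))*s) = 3/(s + 0*s) = 3/(s + 0) = 3/s)
(-10475 - 22873)/(W(5*(-4) - 7) - 13758) = (-10475 - 22873)/(3/(5*(-4) - 7) - 13758) = -33348/(3/(-20 - 7) - 13758) = -33348/(3/(-27) - 13758) = -33348/(3*(-1/27) - 13758) = -33348/(-⅑ - 13758) = -33348/(-123823/9) = -33348*(-9/123823) = 42876/17689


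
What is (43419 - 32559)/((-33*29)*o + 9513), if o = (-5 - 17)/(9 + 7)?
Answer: 28960/28877 ≈ 1.0029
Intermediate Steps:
o = -11/8 (o = -22/16 = -22*1/16 = -11/8 ≈ -1.3750)
(43419 - 32559)/((-33*29)*o + 9513) = (43419 - 32559)/(-33*29*(-11/8) + 9513) = 10860/(-957*(-11/8) + 9513) = 10860/(10527/8 + 9513) = 10860/(86631/8) = 10860*(8/86631) = 28960/28877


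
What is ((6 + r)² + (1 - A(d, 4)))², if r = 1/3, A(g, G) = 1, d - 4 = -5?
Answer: 130321/81 ≈ 1608.9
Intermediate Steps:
d = -1 (d = 4 - 5 = -1)
r = ⅓ ≈ 0.33333
((6 + r)² + (1 - A(d, 4)))² = ((6 + ⅓)² + (1 - 1*1))² = ((19/3)² + (1 - 1))² = (361/9 + 0)² = (361/9)² = 130321/81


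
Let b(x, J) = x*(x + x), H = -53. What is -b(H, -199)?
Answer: -5618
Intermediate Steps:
b(x, J) = 2*x² (b(x, J) = x*(2*x) = 2*x²)
-b(H, -199) = -2*(-53)² = -2*2809 = -1*5618 = -5618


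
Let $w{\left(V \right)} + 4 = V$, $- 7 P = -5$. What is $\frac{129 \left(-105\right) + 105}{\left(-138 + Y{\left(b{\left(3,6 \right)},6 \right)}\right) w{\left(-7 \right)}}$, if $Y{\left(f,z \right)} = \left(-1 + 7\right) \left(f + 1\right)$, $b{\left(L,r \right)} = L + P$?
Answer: $- \frac{245}{22} \approx -11.136$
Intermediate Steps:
$P = \frac{5}{7}$ ($P = \left(- \frac{1}{7}\right) \left(-5\right) = \frac{5}{7} \approx 0.71429$)
$w{\left(V \right)} = -4 + V$
$b{\left(L,r \right)} = \frac{5}{7} + L$ ($b{\left(L,r \right)} = L + \frac{5}{7} = \frac{5}{7} + L$)
$Y{\left(f,z \right)} = 6 + 6 f$ ($Y{\left(f,z \right)} = 6 \left(1 + f\right) = 6 + 6 f$)
$\frac{129 \left(-105\right) + 105}{\left(-138 + Y{\left(b{\left(3,6 \right)},6 \right)}\right) w{\left(-7 \right)}} = \frac{129 \left(-105\right) + 105}{\left(-138 + \left(6 + 6 \left(\frac{5}{7} + 3\right)\right)\right) \left(-4 - 7\right)} = \frac{-13545 + 105}{\left(-138 + \left(6 + 6 \cdot \frac{26}{7}\right)\right) \left(-11\right)} = - \frac{13440}{\left(-138 + \left(6 + \frac{156}{7}\right)\right) \left(-11\right)} = - \frac{13440}{\left(-138 + \frac{198}{7}\right) \left(-11\right)} = - \frac{13440}{\left(- \frac{768}{7}\right) \left(-11\right)} = - \frac{13440}{\frac{8448}{7}} = \left(-13440\right) \frac{7}{8448} = - \frac{245}{22}$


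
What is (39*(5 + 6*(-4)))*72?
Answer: -53352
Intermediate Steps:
(39*(5 + 6*(-4)))*72 = (39*(5 - 24))*72 = (39*(-19))*72 = -741*72 = -53352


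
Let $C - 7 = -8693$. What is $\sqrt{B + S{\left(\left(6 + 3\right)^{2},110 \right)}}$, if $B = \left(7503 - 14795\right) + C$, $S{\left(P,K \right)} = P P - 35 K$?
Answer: $i \sqrt{13267} \approx 115.18 i$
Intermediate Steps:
$C = -8686$ ($C = 7 - 8693 = -8686$)
$S{\left(P,K \right)} = P^{2} - 35 K$
$B = -15978$ ($B = \left(7503 - 14795\right) - 8686 = -7292 - 8686 = -15978$)
$\sqrt{B + S{\left(\left(6 + 3\right)^{2},110 \right)}} = \sqrt{-15978 + \left(\left(\left(6 + 3\right)^{2}\right)^{2} - 3850\right)} = \sqrt{-15978 - \left(3850 - \left(9^{2}\right)^{2}\right)} = \sqrt{-15978 - \left(3850 - 81^{2}\right)} = \sqrt{-15978 + \left(6561 - 3850\right)} = \sqrt{-15978 + 2711} = \sqrt{-13267} = i \sqrt{13267}$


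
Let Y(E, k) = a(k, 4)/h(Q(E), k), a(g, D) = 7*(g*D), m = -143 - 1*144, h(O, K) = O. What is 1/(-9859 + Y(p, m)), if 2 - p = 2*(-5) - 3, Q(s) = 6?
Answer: -3/33595 ≈ -8.9299e-5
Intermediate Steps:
m = -287 (m = -143 - 144 = -287)
a(g, D) = 7*D*g (a(g, D) = 7*(D*g) = 7*D*g)
p = 15 (p = 2 - (2*(-5) - 3) = 2 - (-10 - 3) = 2 - 1*(-13) = 2 + 13 = 15)
Y(E, k) = 14*k/3 (Y(E, k) = (7*4*k)/6 = (28*k)*(⅙) = 14*k/3)
1/(-9859 + Y(p, m)) = 1/(-9859 + (14/3)*(-287)) = 1/(-9859 - 4018/3) = 1/(-33595/3) = -3/33595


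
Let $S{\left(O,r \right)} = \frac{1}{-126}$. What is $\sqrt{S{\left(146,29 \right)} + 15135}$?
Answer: $\frac{\sqrt{26698126}}{42} \approx 123.02$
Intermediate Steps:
$S{\left(O,r \right)} = - \frac{1}{126}$
$\sqrt{S{\left(146,29 \right)} + 15135} = \sqrt{- \frac{1}{126} + 15135} = \sqrt{\frac{1907009}{126}} = \frac{\sqrt{26698126}}{42}$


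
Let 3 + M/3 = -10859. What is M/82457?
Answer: -32586/82457 ≈ -0.39519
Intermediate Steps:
M = -32586 (M = -9 + 3*(-10859) = -9 - 32577 = -32586)
M/82457 = -32586/82457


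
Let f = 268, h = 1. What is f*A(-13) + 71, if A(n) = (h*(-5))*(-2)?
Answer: 2751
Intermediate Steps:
A(n) = 10 (A(n) = (1*(-5))*(-2) = -5*(-2) = 10)
f*A(-13) + 71 = 268*10 + 71 = 2680 + 71 = 2751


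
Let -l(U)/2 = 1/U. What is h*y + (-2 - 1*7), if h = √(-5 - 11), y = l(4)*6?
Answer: -9 - 12*I ≈ -9.0 - 12.0*I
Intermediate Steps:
l(U) = -2/U
y = -3 (y = -2/4*6 = -2*¼*6 = -½*6 = -3)
h = 4*I (h = √(-16) = 4*I ≈ 4.0*I)
h*y + (-2 - 1*7) = (4*I)*(-3) + (-2 - 1*7) = -12*I + (-2 - 7) = -12*I - 9 = -9 - 12*I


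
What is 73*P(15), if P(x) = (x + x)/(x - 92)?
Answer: -2190/77 ≈ -28.442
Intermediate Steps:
P(x) = 2*x/(-92 + x) (P(x) = (2*x)/(-92 + x) = 2*x/(-92 + x))
73*P(15) = 73*(2*15/(-92 + 15)) = 73*(2*15/(-77)) = 73*(2*15*(-1/77)) = 73*(-30/77) = -2190/77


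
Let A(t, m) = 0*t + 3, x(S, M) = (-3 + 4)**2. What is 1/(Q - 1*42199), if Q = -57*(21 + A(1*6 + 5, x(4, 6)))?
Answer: -1/43567 ≈ -2.2953e-5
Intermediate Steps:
x(S, M) = 1 (x(S, M) = 1**2 = 1)
A(t, m) = 3 (A(t, m) = 0 + 3 = 3)
Q = -1368 (Q = -57*(21 + 3) = -57*24 = -1368)
1/(Q - 1*42199) = 1/(-1368 - 1*42199) = 1/(-1368 - 42199) = 1/(-43567) = -1/43567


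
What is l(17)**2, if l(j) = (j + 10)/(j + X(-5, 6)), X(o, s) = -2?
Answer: 81/25 ≈ 3.2400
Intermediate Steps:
l(j) = (10 + j)/(-2 + j) (l(j) = (j + 10)/(j - 2) = (10 + j)/(-2 + j))
l(17)**2 = ((10 + 17)/(-2 + 17))**2 = (27/15)**2 = ((1/15)*27)**2 = (9/5)**2 = 81/25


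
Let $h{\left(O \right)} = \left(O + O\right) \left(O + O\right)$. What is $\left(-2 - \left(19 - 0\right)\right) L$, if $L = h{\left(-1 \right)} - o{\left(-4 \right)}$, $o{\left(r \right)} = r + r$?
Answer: $-252$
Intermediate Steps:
$o{\left(r \right)} = 2 r$
$h{\left(O \right)} = 4 O^{2}$ ($h{\left(O \right)} = 2 O 2 O = 4 O^{2}$)
$L = 12$ ($L = 4 \left(-1\right)^{2} - 2 \left(-4\right) = 4 \cdot 1 - -8 = 4 + 8 = 12$)
$\left(-2 - \left(19 - 0\right)\right) L = \left(-2 - \left(19 - 0\right)\right) 12 = \left(-2 - 19\right) 12 = \left(-21\right) 12 = -252$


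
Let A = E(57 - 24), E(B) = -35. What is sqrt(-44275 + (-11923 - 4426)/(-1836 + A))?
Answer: 36*I*sqrt(119568126)/1871 ≈ 210.4*I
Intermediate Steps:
A = -35
sqrt(-44275 + (-11923 - 4426)/(-1836 + A)) = sqrt(-44275 + (-11923 - 4426)/(-1836 - 35)) = sqrt(-44275 - 16349/(-1871)) = sqrt(-44275 - 16349*(-1/1871)) = sqrt(-44275 + 16349/1871) = sqrt(-82822176/1871) = 36*I*sqrt(119568126)/1871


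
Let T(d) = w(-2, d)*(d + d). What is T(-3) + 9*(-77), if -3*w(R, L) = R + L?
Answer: -703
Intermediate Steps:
w(R, L) = -L/3 - R/3 (w(R, L) = -(R + L)/3 = -(L + R)/3 = -L/3 - R/3)
T(d) = 2*d*(⅔ - d/3) (T(d) = (-d/3 - ⅓*(-2))*(d + d) = (-d/3 + ⅔)*(2*d) = (⅔ - d/3)*(2*d) = 2*d*(⅔ - d/3))
T(-3) + 9*(-77) = (⅔)*(-3)*(2 - 1*(-3)) + 9*(-77) = (⅔)*(-3)*(2 + 3) - 693 = (⅔)*(-3)*5 - 693 = -10 - 693 = -703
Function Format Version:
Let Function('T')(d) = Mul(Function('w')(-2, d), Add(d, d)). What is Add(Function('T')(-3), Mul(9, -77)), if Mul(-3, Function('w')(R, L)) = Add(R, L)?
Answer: -703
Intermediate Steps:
Function('w')(R, L) = Add(Mul(Rational(-1, 3), L), Mul(Rational(-1, 3), R)) (Function('w')(R, L) = Mul(Rational(-1, 3), Add(R, L)) = Mul(Rational(-1, 3), Add(L, R)) = Add(Mul(Rational(-1, 3), L), Mul(Rational(-1, 3), R)))
Function('T')(d) = Mul(2, d, Add(Rational(2, 3), Mul(Rational(-1, 3), d))) (Function('T')(d) = Mul(Add(Mul(Rational(-1, 3), d), Mul(Rational(-1, 3), -2)), Add(d, d)) = Mul(Add(Mul(Rational(-1, 3), d), Rational(2, 3)), Mul(2, d)) = Mul(Add(Rational(2, 3), Mul(Rational(-1, 3), d)), Mul(2, d)) = Mul(2, d, Add(Rational(2, 3), Mul(Rational(-1, 3), d))))
Add(Function('T')(-3), Mul(9, -77)) = Add(Mul(Rational(2, 3), -3, Add(2, Mul(-1, -3))), Mul(9, -77)) = Add(Mul(Rational(2, 3), -3, Add(2, 3)), -693) = Add(Mul(Rational(2, 3), -3, 5), -693) = Add(-10, -693) = -703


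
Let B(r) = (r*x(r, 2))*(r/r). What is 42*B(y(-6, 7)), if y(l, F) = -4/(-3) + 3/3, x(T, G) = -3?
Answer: -294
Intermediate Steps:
y(l, F) = 7/3 (y(l, F) = -4*(-⅓) + 3*(⅓) = 4/3 + 1 = 7/3)
B(r) = -3*r (B(r) = (r*(-3))*(r/r) = -3*r*1 = -3*r)
42*B(y(-6, 7)) = 42*(-3*7/3) = 42*(-7) = -294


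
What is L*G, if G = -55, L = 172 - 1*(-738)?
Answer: -50050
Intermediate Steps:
L = 910 (L = 172 + 738 = 910)
L*G = 910*(-55) = -50050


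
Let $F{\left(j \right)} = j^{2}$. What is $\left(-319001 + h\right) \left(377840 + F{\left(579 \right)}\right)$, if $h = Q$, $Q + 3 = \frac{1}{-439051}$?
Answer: $- \frac{1490648205256815}{6553} \approx -2.2748 \cdot 10^{11}$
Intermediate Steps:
$Q = - \frac{1317154}{439051}$ ($Q = -3 + \frac{1}{-439051} = -3 - \frac{1}{439051} = - \frac{1317154}{439051} \approx -3.0$)
$h = - \frac{1317154}{439051} \approx -3.0$
$\left(-319001 + h\right) \left(377840 + F{\left(579 \right)}\right) = \left(-319001 - \frac{1317154}{439051}\right) \left(377840 + 579^{2}\right) = - \frac{140059025205 \left(377840 + 335241\right)}{439051} = \left(- \frac{140059025205}{439051}\right) 713081 = - \frac{1490648205256815}{6553}$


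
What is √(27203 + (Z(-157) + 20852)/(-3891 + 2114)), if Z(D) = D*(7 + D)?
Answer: √85820799633/1777 ≈ 164.86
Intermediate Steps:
√(27203 + (Z(-157) + 20852)/(-3891 + 2114)) = √(27203 + (-157*(7 - 157) + 20852)/(-3891 + 2114)) = √(27203 + (-157*(-150) + 20852)/(-1777)) = √(27203 + (23550 + 20852)*(-1/1777)) = √(27203 + 44402*(-1/1777)) = √(27203 - 44402/1777) = √(48295329/1777) = √85820799633/1777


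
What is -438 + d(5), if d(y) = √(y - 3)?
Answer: -438 + √2 ≈ -436.59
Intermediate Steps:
d(y) = √(-3 + y)
-438 + d(5) = -438 + √(-3 + 5) = -438 + √2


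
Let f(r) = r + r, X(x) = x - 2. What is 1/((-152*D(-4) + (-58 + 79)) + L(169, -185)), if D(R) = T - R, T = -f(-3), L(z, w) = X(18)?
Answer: -1/1483 ≈ -0.00067431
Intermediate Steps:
X(x) = -2 + x
f(r) = 2*r
L(z, w) = 16 (L(z, w) = -2 + 18 = 16)
T = 6 (T = -2*(-3) = -1*(-6) = 6)
D(R) = 6 - R
1/((-152*D(-4) + (-58 + 79)) + L(169, -185)) = 1/((-152*(6 - 1*(-4)) + (-58 + 79)) + 16) = 1/((-152*(6 + 4) + 21) + 16) = 1/((-152*10 + 21) + 16) = 1/((-1520 + 21) + 16) = 1/(-1499 + 16) = 1/(-1483) = -1/1483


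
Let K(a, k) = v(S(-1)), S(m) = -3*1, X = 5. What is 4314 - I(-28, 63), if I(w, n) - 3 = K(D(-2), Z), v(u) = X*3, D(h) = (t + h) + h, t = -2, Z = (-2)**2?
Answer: 4296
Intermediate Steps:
S(m) = -3
Z = 4
D(h) = -2 + 2*h (D(h) = (-2 + h) + h = -2 + 2*h)
v(u) = 15 (v(u) = 5*3 = 15)
K(a, k) = 15
I(w, n) = 18 (I(w, n) = 3 + 15 = 18)
4314 - I(-28, 63) = 4314 - 1*18 = 4314 - 18 = 4296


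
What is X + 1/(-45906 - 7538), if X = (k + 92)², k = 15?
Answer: 611880355/53444 ≈ 11449.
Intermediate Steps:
X = 11449 (X = (15 + 92)² = 107² = 11449)
X + 1/(-45906 - 7538) = 11449 + 1/(-45906 - 7538) = 11449 + 1/(-53444) = 11449 - 1/53444 = 611880355/53444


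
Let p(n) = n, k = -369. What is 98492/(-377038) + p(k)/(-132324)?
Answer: -2148954731/8315196052 ≈ -0.25844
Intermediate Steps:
98492/(-377038) + p(k)/(-132324) = 98492/(-377038) - 369/(-132324) = 98492*(-1/377038) - 369*(-1/132324) = -49246/188519 + 123/44108 = -2148954731/8315196052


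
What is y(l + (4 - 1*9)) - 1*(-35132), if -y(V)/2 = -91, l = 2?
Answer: 35314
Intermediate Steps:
y(V) = 182 (y(V) = -2*(-91) = 182)
y(l + (4 - 1*9)) - 1*(-35132) = 182 - 1*(-35132) = 182 + 35132 = 35314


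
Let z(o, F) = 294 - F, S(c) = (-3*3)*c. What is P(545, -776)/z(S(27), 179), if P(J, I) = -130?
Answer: -26/23 ≈ -1.1304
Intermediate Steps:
S(c) = -9*c
P(545, -776)/z(S(27), 179) = -130/(294 - 1*179) = -130/(294 - 179) = -130/115 = -130*1/115 = -26/23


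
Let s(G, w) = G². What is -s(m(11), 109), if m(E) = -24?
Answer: -576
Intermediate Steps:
-s(m(11), 109) = -1*(-24)² = -1*576 = -576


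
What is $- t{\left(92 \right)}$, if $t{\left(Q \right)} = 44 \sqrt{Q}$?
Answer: $- 88 \sqrt{23} \approx -422.03$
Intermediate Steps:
$- t{\left(92 \right)} = - 44 \sqrt{92} = - 44 \cdot 2 \sqrt{23} = - 88 \sqrt{23}$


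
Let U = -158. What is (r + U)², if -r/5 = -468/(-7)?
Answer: 11874916/49 ≈ 2.4235e+5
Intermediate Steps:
r = -2340/7 (r = -(-2340)/(-7) = -(-2340)*(-1)/7 = -5*468/7 = -2340/7 ≈ -334.29)
(r + U)² = (-2340/7 - 158)² = (-3446/7)² = 11874916/49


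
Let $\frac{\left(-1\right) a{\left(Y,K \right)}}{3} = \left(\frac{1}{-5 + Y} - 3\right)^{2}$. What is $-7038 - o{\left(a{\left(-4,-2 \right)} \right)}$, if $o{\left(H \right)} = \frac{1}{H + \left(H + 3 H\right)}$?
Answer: $- \frac{27588933}{3920} \approx -7038.0$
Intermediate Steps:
$a{\left(Y,K \right)} = - 3 \left(-3 + \frac{1}{-5 + Y}\right)^{2}$ ($a{\left(Y,K \right)} = - 3 \left(\frac{1}{-5 + Y} - 3\right)^{2} = - 3 \left(-3 + \frac{1}{-5 + Y}\right)^{2}$)
$o{\left(H \right)} = \frac{1}{5 H}$ ($o{\left(H \right)} = \frac{1}{H + 4 H} = \frac{1}{5 H}$)
$-7038 - o{\left(a{\left(-4,-2 \right)} \right)} = -7038 - \frac{1}{5 \left(- \frac{3 \left(-16 + 3 \left(-4\right)\right)^{2}}{\left(-5 - 4\right)^{2}}\right)} = -7038 - \frac{1}{5 \left(- \frac{3 \left(-16 - 12\right)^{2}}{81}\right)} = -7038 - \frac{1}{5 \left(\left(-3\right) \left(-28\right)^{2} \cdot \frac{1}{81}\right)} = -7038 - \frac{1}{5 \left(\left(-3\right) 784 \cdot \frac{1}{81}\right)} = -7038 - \frac{1}{5 \left(- \frac{784}{27}\right)} = -7038 - \frac{1}{5} \left(- \frac{27}{784}\right) = -7038 - - \frac{27}{3920} = -7038 + \frac{27}{3920} = - \frac{27588933}{3920}$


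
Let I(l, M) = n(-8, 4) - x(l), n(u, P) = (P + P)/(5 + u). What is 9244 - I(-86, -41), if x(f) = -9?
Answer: 27713/3 ≈ 9237.7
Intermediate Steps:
n(u, P) = 2*P/(5 + u) (n(u, P) = (2*P)/(5 + u) = 2*P/(5 + u))
I(l, M) = 19/3 (I(l, M) = 2*4/(5 - 8) - 1*(-9) = 2*4/(-3) + 9 = 2*4*(-⅓) + 9 = -8/3 + 9 = 19/3)
9244 - I(-86, -41) = 9244 - 1*19/3 = 9244 - 19/3 = 27713/3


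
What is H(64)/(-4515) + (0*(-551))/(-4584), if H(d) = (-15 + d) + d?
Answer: -113/4515 ≈ -0.025028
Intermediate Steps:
H(d) = -15 + 2*d
H(64)/(-4515) + (0*(-551))/(-4584) = (-15 + 2*64)/(-4515) + (0*(-551))/(-4584) = (-15 + 128)*(-1/4515) + 0*(-1/4584) = 113*(-1/4515) + 0 = -113/4515 + 0 = -113/4515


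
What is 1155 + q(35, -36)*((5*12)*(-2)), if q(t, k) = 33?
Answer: -2805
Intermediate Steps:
1155 + q(35, -36)*((5*12)*(-2)) = 1155 + 33*((5*12)*(-2)) = 1155 + 33*(60*(-2)) = 1155 + 33*(-120) = 1155 - 3960 = -2805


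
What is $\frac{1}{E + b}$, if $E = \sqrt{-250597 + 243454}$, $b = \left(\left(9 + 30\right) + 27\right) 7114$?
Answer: $\frac{156508}{73484264573} - \frac{i \sqrt{7143}}{220452793719} \approx 2.1298 \cdot 10^{-6} - 3.8338 \cdot 10^{-10} i$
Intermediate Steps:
$b = 469524$ ($b = \left(39 + 27\right) 7114 = 66 \cdot 7114 = 469524$)
$E = i \sqrt{7143}$ ($E = \sqrt{-7143} = i \sqrt{7143} \approx 84.516 i$)
$\frac{1}{E + b} = \frac{1}{i \sqrt{7143} + 469524} = \frac{1}{469524 + i \sqrt{7143}}$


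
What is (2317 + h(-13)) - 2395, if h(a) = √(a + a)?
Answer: -78 + I*√26 ≈ -78.0 + 5.099*I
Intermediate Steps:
h(a) = √2*√a (h(a) = √(2*a) = √2*√a)
(2317 + h(-13)) - 2395 = (2317 + √2*√(-13)) - 2395 = (2317 + √2*(I*√13)) - 2395 = (2317 + I*√26) - 2395 = -78 + I*√26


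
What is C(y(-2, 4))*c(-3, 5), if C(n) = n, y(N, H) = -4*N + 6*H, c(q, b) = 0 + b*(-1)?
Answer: -160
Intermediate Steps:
c(q, b) = -b (c(q, b) = 0 - b = -b)
C(y(-2, 4))*c(-3, 5) = (-4*(-2) + 6*4)*(-1*5) = (8 + 24)*(-5) = 32*(-5) = -160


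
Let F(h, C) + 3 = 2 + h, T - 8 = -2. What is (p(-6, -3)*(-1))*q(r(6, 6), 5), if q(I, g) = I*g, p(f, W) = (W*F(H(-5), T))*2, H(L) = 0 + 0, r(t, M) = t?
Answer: -180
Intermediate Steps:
T = 6 (T = 8 - 2 = 6)
H(L) = 0
F(h, C) = -1 + h (F(h, C) = -3 + (2 + h) = -1 + h)
p(f, W) = -2*W (p(f, W) = (W*(-1 + 0))*2 = (W*(-1))*2 = -W*2 = -2*W)
(p(-6, -3)*(-1))*q(r(6, 6), 5) = (-2*(-3)*(-1))*(6*5) = (6*(-1))*30 = -6*30 = -180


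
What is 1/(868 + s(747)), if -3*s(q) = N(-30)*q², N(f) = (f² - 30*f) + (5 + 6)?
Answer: -1/336850565 ≈ -2.9687e-9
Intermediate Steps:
N(f) = 11 + f² - 30*f (N(f) = (f² - 30*f) + 11 = 11 + f² - 30*f)
s(q) = -1811*q²/3 (s(q) = -(11 + (-30)² - 30*(-30))*q²/3 = -(11 + 900 + 900)*q²/3 = -1811*q²/3)
1/(868 + s(747)) = 1/(868 - 1811/3*747²) = 1/(868 - 1811/3*558009) = 1/(868 - 336851433) = 1/(-336850565) = -1/336850565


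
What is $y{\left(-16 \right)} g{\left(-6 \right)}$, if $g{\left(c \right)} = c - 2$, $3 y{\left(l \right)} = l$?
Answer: $\frac{128}{3} \approx 42.667$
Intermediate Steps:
$y{\left(l \right)} = \frac{l}{3}$
$g{\left(c \right)} = -2 + c$ ($g{\left(c \right)} = c - 2 = -2 + c$)
$y{\left(-16 \right)} g{\left(-6 \right)} = \frac{1}{3} \left(-16\right) \left(-2 - 6\right) = \left(- \frac{16}{3}\right) \left(-8\right) = \frac{128}{3}$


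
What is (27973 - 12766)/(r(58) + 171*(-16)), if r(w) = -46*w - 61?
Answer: -15207/5465 ≈ -2.7826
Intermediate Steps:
r(w) = -61 - 46*w
(27973 - 12766)/(r(58) + 171*(-16)) = (27973 - 12766)/((-61 - 46*58) + 171*(-16)) = 15207/((-61 - 2668) - 2736) = 15207/(-2729 - 2736) = 15207/(-5465) = 15207*(-1/5465) = -15207/5465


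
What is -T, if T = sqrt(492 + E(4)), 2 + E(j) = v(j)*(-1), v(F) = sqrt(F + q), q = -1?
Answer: -sqrt(490 - sqrt(3)) ≈ -22.097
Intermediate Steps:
v(F) = sqrt(-1 + F) (v(F) = sqrt(F - 1) = sqrt(-1 + F))
E(j) = -2 - sqrt(-1 + j) (E(j) = -2 + sqrt(-1 + j)*(-1) = -2 - sqrt(-1 + j))
T = sqrt(490 - sqrt(3)) (T = sqrt(492 + (-2 - sqrt(-1 + 4))) = sqrt(492 + (-2 - sqrt(3))) = sqrt(490 - sqrt(3)) ≈ 22.097)
-T = -sqrt(490 - sqrt(3))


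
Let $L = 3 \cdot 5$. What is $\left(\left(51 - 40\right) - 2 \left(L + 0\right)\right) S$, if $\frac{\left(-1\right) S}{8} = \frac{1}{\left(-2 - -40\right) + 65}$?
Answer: $\frac{152}{103} \approx 1.4757$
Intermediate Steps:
$L = 15$
$S = - \frac{8}{103}$ ($S = - \frac{8}{\left(-2 - -40\right) + 65} = - \frac{8}{\left(-2 + 40\right) + 65} = - \frac{8}{38 + 65} = - \frac{8}{103} \approx -0.07767$)
$\left(\left(51 - 40\right) - 2 \left(L + 0\right)\right) S = \left(\left(51 - 40\right) - 2 \left(15 + 0\right)\right) \left(- \frac{8}{103}\right) = \left(\left(51 - 40\right) - 30\right) \left(- \frac{8}{103}\right) = \left(11 - 30\right) \left(- \frac{8}{103}\right) = \left(-19\right) \left(- \frac{8}{103}\right) = \frac{152}{103}$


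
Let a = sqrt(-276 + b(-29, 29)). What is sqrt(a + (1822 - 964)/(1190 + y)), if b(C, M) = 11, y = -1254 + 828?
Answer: sqrt(163878 + 145924*I*sqrt(265))/382 ≈ 2.953 + 2.7563*I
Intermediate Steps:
y = -426
a = I*sqrt(265) (a = sqrt(-276 + 11) = sqrt(-265) = I*sqrt(265) ≈ 16.279*I)
sqrt(a + (1822 - 964)/(1190 + y)) = sqrt(I*sqrt(265) + (1822 - 964)/(1190 - 426)) = sqrt(I*sqrt(265) + 858/764) = sqrt(I*sqrt(265) + 858*(1/764)) = sqrt(I*sqrt(265) + 429/382) = sqrt(429/382 + I*sqrt(265))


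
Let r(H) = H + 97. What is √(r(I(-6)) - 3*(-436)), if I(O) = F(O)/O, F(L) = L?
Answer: √1406 ≈ 37.497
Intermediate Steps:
I(O) = 1 (I(O) = O/O = 1)
r(H) = 97 + H
√(r(I(-6)) - 3*(-436)) = √((97 + 1) - 3*(-436)) = √(98 + 1308) = √1406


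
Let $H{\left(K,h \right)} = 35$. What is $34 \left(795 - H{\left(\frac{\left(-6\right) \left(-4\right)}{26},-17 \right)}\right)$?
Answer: $25840$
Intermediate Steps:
$34 \left(795 - H{\left(\frac{\left(-6\right) \left(-4\right)}{26},-17 \right)}\right) = 34 \left(795 - 35\right) = 34 \cdot 760 = 25840$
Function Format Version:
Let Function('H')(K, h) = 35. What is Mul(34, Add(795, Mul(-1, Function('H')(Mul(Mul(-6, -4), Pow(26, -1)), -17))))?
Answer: 25840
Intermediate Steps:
Mul(34, Add(795, Mul(-1, Function('H')(Mul(Mul(-6, -4), Pow(26, -1)), -17)))) = Mul(34, Add(795, Mul(-1, 35))) = Mul(34, Add(795, -35)) = Mul(34, 760) = 25840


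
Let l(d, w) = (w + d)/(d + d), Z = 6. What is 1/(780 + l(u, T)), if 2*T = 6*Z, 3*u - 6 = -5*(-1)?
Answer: 22/17225 ≈ 0.0012772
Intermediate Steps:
u = 11/3 (u = 2 + (-5*(-1))/3 = 2 + (⅓)*5 = 2 + 5/3 = 11/3 ≈ 3.6667)
T = 18 (T = (6*6)/2 = (½)*36 = 18)
l(d, w) = (d + w)/(2*d) (l(d, w) = (d + w)/((2*d)) = (d + w)*(1/(2*d)) = (d + w)/(2*d))
1/(780 + l(u, T)) = 1/(780 + (11/3 + 18)/(2*(11/3))) = 1/(780 + (½)*(3/11)*(65/3)) = 1/(780 + 65/22) = 1/(17225/22) = 22/17225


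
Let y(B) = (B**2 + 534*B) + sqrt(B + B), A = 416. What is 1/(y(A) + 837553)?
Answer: 1232753/1519679958177 - 8*sqrt(13)/1519679958177 ≈ 8.1117e-7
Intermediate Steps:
y(B) = B**2 + 534*B + sqrt(2)*sqrt(B) (y(B) = (B**2 + 534*B) + sqrt(2*B) = (B**2 + 534*B) + sqrt(2)*sqrt(B) = B**2 + 534*B + sqrt(2)*sqrt(B))
1/(y(A) + 837553) = 1/((416**2 + 534*416 + sqrt(2)*sqrt(416)) + 837553) = 1/((173056 + 222144 + sqrt(2)*(4*sqrt(26))) + 837553) = 1/((173056 + 222144 + 8*sqrt(13)) + 837553) = 1/((395200 + 8*sqrt(13)) + 837553) = 1/(1232753 + 8*sqrt(13))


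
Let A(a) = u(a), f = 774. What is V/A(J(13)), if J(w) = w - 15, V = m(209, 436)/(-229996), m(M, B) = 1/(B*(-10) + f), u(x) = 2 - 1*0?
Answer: 1/1649531312 ≈ 6.0623e-10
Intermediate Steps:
u(x) = 2 (u(x) = 2 + 0 = 2)
m(M, B) = 1/(774 - 10*B) (m(M, B) = 1/(B*(-10) + 774) = 1/(-10*B + 774) = 1/(774 - 10*B))
V = 1/824765656 (V = -1/(-774 + 10*436)/(-229996) = -1/(-774 + 4360)*(-1/229996) = -1/3586*(-1/229996) = 1/824765656 ≈ 1.2125e-9)
J(w) = -15 + w
A(a) = 2
V/A(J(13)) = (1/824765656)/2 = (1/824765656)*(½) = 1/1649531312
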